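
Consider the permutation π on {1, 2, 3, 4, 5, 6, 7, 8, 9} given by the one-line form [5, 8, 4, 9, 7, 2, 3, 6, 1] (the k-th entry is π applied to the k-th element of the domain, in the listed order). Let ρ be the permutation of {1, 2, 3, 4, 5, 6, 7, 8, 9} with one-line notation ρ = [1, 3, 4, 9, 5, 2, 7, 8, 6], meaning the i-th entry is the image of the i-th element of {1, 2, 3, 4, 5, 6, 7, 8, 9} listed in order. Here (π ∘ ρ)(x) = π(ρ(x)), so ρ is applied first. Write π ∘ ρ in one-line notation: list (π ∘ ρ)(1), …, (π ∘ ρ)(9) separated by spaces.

(π ∘ ρ)(x) = π(ρ(x)). Computing each image: π(ρ(1)) = π(1) = 5, π(ρ(2)) = π(3) = 4, π(ρ(3)) = π(4) = 9, π(ρ(4)) = π(9) = 1, π(ρ(5)) = π(5) = 7, π(ρ(6)) = π(2) = 8, π(ρ(7)) = π(7) = 3, π(ρ(8)) = π(8) = 6, π(ρ(9)) = π(6) = 2.
Hence π ∘ ρ = [5 4 9 1 7 8 3 6 2].

5 4 9 1 7 8 3 6 2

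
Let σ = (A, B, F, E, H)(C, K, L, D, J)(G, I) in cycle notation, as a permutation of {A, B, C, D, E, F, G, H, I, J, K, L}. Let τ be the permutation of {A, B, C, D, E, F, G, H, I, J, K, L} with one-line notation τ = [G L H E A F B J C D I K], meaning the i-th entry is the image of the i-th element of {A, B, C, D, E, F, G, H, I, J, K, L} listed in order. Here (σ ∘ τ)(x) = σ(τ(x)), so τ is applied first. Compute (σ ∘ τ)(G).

τ(G) = B, then σ(B) = F; composing gives (σ ∘ τ)(G) = F.

F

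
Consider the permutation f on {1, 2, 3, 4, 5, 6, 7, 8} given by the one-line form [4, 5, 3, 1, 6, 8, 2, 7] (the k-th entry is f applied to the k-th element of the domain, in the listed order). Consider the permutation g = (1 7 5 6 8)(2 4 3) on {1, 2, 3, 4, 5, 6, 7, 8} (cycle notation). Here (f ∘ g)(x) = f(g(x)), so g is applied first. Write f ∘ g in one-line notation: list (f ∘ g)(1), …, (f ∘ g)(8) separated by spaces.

For each element, apply g then f: 1 → 7 → 2; 2 → 4 → 1; 3 → 2 → 5; 4 → 3 → 3; 5 → 6 → 8; 6 → 8 → 7; 7 → 5 → 6; 8 → 1 → 4.
Collecting the images, f ∘ g = [2 1 5 3 8 7 6 4].

2 1 5 3 8 7 6 4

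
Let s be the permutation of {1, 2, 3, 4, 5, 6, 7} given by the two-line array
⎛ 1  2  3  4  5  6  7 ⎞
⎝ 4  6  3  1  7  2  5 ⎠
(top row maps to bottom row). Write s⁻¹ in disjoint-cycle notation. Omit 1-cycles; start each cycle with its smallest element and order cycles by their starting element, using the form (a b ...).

The cycle decomposition of s is (1 4)(2 6)(5 7).
Reversing each cycle (and rotating so the smallest element leads) gives s⁻¹ = (1 4)(2 6)(5 7).

(1 4)(2 6)(5 7)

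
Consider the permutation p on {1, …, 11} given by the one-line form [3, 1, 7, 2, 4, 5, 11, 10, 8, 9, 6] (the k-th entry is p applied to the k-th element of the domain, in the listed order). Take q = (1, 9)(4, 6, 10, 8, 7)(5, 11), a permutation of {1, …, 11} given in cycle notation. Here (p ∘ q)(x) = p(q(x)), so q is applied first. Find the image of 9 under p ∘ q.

q(9) = 1, then p(1) = 3; composing gives (p ∘ q)(9) = 3.

3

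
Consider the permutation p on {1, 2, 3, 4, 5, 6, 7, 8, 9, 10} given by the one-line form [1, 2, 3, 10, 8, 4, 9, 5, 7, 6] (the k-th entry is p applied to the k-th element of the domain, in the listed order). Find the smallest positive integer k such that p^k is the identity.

6

Decomposing into disjoint cycles gives cycle lengths 3, 2, 2, 1, 1, 1.
The order is lcm(3, 2, 2) = 6.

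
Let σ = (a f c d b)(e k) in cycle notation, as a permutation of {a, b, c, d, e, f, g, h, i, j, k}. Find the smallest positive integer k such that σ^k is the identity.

10

The disjoint cycles have lengths 5, 2, 1, 1, 1, 1.
The order is lcm(5, 2) = 10.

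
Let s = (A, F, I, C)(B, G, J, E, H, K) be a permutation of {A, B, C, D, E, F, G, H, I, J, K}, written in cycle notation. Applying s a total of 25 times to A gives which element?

A lies in the 4-cycle (A, F, I, C).
Since the cycle has length 4, s^25 acts on it the same as s^1 (25 mod 4 = 1).
Advancing 1 step from A: A → F.

F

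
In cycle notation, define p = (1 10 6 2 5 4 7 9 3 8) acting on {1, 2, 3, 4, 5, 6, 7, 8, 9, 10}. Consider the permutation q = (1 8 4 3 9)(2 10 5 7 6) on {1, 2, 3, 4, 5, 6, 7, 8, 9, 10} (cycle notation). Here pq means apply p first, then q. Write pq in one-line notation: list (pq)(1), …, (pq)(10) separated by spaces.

Chase each element through p then q: 1 → 10 → 5; 2 → 5 → 7; 3 → 8 → 4; 4 → 7 → 6; 5 → 4 → 3; 6 → 2 → 10; 7 → 9 → 1; 8 → 1 → 8; 9 → 3 → 9; 10 → 6 → 2.
So pq in one-line form is 5 7 4 6 3 10 1 8 9 2.

5 7 4 6 3 10 1 8 9 2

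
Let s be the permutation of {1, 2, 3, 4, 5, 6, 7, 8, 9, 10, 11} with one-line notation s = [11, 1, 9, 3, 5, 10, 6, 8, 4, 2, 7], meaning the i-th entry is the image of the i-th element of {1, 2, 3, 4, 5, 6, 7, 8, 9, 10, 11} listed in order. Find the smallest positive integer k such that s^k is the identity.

Writing s as disjoint cycles, the cycle lengths are 6, 3, 1, 1.
The order is lcm(6, 3) = 6.

6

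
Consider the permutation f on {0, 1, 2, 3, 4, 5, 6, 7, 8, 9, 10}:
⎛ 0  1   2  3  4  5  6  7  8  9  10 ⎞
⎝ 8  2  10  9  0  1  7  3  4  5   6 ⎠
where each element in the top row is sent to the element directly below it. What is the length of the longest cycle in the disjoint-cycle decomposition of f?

8

Decomposing into disjoint cycles gives (0 8 4)(1 2 10 6 7 3 9 5); the longest has length 8.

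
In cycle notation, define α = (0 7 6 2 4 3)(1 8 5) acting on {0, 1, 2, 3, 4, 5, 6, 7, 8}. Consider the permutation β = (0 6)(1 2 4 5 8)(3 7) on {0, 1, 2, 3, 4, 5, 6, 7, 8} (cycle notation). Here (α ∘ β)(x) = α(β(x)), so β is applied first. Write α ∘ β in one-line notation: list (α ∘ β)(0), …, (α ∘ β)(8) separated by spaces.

2 4 3 6 1 5 7 0 8

For each element, apply β then α: 0 → 6 → 2; 1 → 2 → 4; 2 → 4 → 3; 3 → 7 → 6; 4 → 5 → 1; 5 → 8 → 5; 6 → 0 → 7; 7 → 3 → 0; 8 → 1 → 8.
Collecting the images, α ∘ β = [2 4 3 6 1 5 7 0 8].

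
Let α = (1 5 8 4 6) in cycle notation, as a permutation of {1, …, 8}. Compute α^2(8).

6

8 lies in the 5-cycle (1 5 8 4 6).
Stepping 2 places around the cycle: 8 → 4 → 6.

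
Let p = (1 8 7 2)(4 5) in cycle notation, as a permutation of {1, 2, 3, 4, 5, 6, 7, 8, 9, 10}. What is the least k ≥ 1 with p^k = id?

4

The cycle type of p is (4, 2, 1, 1, 1, 1).
The order of p is the least common multiple of its cycle lengths: lcm(4, 2) = 4.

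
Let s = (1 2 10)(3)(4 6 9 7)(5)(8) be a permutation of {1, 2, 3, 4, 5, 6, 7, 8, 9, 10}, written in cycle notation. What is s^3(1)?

1 lies in the 3-cycle (1 2 10).
Powers repeat with period 3 on this cycle, and 3 mod 3 = 0, so s^3(1) = s^0(1).
So s^3(1) = 1.

1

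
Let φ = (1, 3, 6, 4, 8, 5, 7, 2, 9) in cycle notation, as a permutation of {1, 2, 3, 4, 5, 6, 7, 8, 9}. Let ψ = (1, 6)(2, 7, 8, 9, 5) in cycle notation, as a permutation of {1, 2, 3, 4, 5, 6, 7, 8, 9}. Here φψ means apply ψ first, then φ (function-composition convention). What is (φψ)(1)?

4

(φψ)(1) = φ(ψ(1)). ψ(1) = 6, then φ(6) = 4. So (φψ)(1) = 4.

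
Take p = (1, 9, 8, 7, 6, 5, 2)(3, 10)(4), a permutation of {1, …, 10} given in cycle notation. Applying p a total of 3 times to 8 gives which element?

5

8 lies in the 7-cycle (1, 9, 8, 7, 6, 5, 2).
Stepping 3 places around the cycle: 8 → 7 → 6 → 5.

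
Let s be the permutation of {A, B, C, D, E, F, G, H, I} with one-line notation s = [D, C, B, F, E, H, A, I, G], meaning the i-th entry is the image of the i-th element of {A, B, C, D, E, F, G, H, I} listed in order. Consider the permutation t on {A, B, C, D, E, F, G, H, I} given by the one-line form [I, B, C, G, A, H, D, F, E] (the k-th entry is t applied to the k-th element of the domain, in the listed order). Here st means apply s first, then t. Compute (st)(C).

First apply s: s(C) = B, then t(B) = B. Thus (st)(C) = B.

B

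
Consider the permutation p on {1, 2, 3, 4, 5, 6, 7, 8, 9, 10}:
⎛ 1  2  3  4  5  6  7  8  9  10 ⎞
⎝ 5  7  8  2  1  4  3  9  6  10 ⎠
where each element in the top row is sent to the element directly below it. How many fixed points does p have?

1

The fixed points (elements with p(x) = x) are {10}, so there is 1.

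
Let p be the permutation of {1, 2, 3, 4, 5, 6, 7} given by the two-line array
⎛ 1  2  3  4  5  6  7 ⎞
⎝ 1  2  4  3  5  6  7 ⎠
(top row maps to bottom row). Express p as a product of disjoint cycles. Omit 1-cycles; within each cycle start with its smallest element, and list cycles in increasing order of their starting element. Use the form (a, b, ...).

Iterating p from 3 gives 3 → 4 → 3; that is the 2-cycle (3, 4).
Continuing from each remaining unvisited element yields (3, 4).

(3, 4)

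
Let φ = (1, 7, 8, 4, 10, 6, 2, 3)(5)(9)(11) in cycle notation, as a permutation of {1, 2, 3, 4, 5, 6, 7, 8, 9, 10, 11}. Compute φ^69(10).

10 lies in the 8-cycle (1, 7, 8, 4, 10, 6, 2, 3).
On an 8-cycle, φ^8 is the identity, so φ^69 = φ^5 there (69 ≡ 5 mod 8).
Advancing 5 steps from 10: 10 → 6 → 2 → 3 → 1 → 7.

7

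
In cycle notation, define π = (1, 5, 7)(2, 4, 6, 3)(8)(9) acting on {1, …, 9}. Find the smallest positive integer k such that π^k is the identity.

The disjoint cycles have lengths 4, 3, 1, 1.
The order is lcm(4, 3) = 12.

12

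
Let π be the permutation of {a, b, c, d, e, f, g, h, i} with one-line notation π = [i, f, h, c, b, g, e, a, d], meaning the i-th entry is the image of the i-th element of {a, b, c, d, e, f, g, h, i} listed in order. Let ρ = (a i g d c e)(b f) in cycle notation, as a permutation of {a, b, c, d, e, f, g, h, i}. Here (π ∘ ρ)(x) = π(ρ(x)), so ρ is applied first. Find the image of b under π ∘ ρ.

g

ρ(b) = f, then π(f) = g; composing gives (π ∘ ρ)(b) = g.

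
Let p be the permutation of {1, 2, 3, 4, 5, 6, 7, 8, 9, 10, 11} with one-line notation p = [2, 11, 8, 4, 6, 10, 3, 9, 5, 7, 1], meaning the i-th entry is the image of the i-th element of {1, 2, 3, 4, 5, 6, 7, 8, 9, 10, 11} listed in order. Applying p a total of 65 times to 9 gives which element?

Tracing 9 → 5 → … returns to 9 after 7 steps, so 9 lies in a 7-cycle (3, 8, 9, 5, 6, 10, 7).
On a 7-cycle, p^7 is the identity, so p^65 = p^2 there (65 ≡ 2 mod 7).
Stepping 2 places around the cycle: 9 → 5 → 6.

6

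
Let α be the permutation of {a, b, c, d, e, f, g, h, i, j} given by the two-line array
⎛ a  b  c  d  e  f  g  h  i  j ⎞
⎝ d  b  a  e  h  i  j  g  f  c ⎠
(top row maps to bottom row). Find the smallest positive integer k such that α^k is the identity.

14

Decomposing into disjoint cycles gives cycle lengths 7, 2, 1.
Since disjoint cycles commute, ord(α) = lcm(7, 2) = 14.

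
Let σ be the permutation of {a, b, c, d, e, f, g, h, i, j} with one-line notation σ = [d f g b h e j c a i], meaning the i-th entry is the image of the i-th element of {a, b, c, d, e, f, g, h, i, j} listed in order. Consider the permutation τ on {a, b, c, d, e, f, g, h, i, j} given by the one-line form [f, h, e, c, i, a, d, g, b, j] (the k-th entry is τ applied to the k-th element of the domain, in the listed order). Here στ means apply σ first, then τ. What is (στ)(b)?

(στ)(b) = τ(σ(b)). σ(b) = f, then τ(f) = a. So (στ)(b) = a.

a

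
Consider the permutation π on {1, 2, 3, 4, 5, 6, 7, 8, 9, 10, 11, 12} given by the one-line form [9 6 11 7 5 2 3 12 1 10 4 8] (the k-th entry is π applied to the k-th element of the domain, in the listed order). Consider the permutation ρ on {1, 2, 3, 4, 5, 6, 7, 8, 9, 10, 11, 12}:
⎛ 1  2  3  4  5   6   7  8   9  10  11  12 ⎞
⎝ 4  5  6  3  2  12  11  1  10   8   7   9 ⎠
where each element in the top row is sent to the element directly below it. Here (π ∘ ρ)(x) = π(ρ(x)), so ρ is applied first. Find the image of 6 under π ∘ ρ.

8

First apply ρ: ρ(6) = 12, then π(12) = 8. Thus (π ∘ ρ)(6) = 8.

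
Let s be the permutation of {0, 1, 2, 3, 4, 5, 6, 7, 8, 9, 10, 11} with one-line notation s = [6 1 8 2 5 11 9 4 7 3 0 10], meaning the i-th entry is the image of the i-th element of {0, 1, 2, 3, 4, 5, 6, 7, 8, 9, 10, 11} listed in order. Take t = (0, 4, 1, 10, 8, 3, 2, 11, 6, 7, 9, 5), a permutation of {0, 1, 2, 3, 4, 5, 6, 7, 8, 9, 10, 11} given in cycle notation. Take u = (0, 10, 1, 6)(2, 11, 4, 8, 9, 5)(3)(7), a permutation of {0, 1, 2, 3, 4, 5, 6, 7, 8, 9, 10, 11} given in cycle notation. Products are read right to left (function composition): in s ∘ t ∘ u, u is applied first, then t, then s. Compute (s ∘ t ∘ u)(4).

2

(s ∘ t ∘ u)(4) = s(t(u(4))). u(4) = 8, then t(8) = 3, then s(3) = 2, so the result is 2.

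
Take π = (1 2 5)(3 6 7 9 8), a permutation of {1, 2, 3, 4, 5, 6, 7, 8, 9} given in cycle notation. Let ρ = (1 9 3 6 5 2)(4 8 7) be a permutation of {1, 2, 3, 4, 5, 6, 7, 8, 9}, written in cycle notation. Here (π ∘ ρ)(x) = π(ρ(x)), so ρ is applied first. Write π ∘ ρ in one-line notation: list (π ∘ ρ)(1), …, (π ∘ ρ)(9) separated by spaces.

(π ∘ ρ)(x) = π(ρ(x)). Computing each image: π(ρ(1)) = π(9) = 8, π(ρ(2)) = π(1) = 2, π(ρ(3)) = π(6) = 7, π(ρ(4)) = π(8) = 3, π(ρ(5)) = π(2) = 5, π(ρ(6)) = π(5) = 1, π(ρ(7)) = π(4) = 4, π(ρ(8)) = π(7) = 9, π(ρ(9)) = π(3) = 6.
Hence π ∘ ρ = [8 2 7 3 5 1 4 9 6].

8 2 7 3 5 1 4 9 6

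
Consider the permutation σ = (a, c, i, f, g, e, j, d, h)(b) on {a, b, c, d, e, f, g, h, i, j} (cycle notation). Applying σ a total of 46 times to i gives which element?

f

i lies in the 9-cycle (a, c, i, f, g, e, j, d, h).
On a 9-cycle, σ^9 is the identity, so σ^46 = σ^1 there (46 ≡ 1 mod 9).
Stepping 1 place around the cycle: i → f.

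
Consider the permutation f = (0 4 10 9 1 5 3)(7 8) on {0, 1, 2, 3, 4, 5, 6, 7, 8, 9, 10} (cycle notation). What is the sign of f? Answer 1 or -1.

The cycle lengths are 7, 2, 1, 1.
A cycle is odd iff its length is even; f has 1 even-length cycle, so sgn(f) = (−1)^1 and f is odd.

-1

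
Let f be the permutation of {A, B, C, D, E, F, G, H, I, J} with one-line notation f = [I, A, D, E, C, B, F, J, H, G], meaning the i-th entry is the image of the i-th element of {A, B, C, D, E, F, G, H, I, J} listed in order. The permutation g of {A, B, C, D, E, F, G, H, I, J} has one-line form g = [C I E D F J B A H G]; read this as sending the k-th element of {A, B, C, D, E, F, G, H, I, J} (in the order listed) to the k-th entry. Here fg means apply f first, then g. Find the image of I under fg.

First apply f: f(I) = H, then g(H) = A. Thus (fg)(I) = A.

A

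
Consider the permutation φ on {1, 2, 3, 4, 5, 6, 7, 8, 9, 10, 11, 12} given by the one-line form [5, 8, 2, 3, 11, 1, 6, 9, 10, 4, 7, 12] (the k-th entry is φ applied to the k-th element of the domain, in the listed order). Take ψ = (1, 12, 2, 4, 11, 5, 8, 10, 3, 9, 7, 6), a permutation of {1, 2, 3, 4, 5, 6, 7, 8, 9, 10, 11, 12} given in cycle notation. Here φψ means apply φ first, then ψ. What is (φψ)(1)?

First apply φ: φ(1) = 5, then ψ(5) = 8. Thus (φψ)(1) = 8.

8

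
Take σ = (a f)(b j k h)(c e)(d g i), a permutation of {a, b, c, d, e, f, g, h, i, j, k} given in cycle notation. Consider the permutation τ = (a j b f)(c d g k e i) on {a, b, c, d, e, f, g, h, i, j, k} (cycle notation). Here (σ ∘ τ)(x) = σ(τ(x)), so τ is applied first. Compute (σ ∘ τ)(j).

τ(j) = b, then σ(b) = j; composing gives (σ ∘ τ)(j) = j.

j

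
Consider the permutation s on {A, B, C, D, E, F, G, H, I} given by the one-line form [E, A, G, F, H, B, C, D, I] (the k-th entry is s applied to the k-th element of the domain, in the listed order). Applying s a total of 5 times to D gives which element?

H

Tracing D → F → … returns to D after 6 steps, so D lies in a 6-cycle (A, E, H, D, F, B).
Advancing 5 steps from D: D → F → B → A → E → H.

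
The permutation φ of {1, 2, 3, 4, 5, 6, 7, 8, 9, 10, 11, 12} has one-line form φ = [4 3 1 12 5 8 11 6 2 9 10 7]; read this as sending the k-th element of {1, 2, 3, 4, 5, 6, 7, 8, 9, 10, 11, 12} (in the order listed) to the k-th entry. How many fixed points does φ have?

1

The fixed points (elements with φ(x) = x) are {5}, so there is 1.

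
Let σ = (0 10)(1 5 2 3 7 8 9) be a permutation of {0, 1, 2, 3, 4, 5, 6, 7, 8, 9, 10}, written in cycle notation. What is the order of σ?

14

The disjoint cycles have lengths 7, 2, 1, 1.
The order of σ is the least common multiple of its cycle lengths: lcm(7, 2) = 14.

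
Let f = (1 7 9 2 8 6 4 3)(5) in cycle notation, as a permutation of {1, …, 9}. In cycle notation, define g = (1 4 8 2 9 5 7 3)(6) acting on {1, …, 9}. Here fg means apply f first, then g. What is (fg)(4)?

1

f(4) = 3, then g(3) = 1; composing gives (fg)(4) = 1.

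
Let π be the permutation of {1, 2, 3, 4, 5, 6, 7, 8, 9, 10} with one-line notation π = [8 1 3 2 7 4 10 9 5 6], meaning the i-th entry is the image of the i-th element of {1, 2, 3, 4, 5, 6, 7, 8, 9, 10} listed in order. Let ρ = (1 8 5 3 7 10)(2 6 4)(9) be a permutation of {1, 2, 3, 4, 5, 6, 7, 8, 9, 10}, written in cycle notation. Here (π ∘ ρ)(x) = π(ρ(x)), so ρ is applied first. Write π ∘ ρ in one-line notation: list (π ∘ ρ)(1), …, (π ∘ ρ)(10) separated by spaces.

(π ∘ ρ)(x) = π(ρ(x)). Computing each image: π(ρ(1)) = π(8) = 9, π(ρ(2)) = π(6) = 4, π(ρ(3)) = π(7) = 10, π(ρ(4)) = π(2) = 1, π(ρ(5)) = π(3) = 3, π(ρ(6)) = π(4) = 2, π(ρ(7)) = π(10) = 6, π(ρ(8)) = π(5) = 7, π(ρ(9)) = π(9) = 5, π(ρ(10)) = π(1) = 8.
Hence π ∘ ρ = [9 4 10 1 3 2 6 7 5 8].

9 4 10 1 3 2 6 7 5 8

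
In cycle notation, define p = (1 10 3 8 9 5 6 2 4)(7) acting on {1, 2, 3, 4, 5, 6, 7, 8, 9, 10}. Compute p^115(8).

8 lies in the 9-cycle (1 10 3 8 9 5 6 2 4).
Powers repeat with period 9 on this cycle, and 115 mod 9 = 7, so p^115(8) = p^7(8).
Stepping 7 places around the cycle: 8 → 9 → 5 → 6 → 2 → 4 → 1 → 10.

10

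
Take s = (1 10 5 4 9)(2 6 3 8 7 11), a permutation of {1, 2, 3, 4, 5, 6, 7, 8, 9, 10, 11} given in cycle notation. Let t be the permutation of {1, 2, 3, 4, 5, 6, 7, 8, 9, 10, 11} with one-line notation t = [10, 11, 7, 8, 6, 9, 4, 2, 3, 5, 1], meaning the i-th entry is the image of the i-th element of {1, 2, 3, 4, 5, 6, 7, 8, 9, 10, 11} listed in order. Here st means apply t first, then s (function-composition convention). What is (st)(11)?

10

(st)(11) = s(t(11)). t(11) = 1, then s(1) = 10. So (st)(11) = 10.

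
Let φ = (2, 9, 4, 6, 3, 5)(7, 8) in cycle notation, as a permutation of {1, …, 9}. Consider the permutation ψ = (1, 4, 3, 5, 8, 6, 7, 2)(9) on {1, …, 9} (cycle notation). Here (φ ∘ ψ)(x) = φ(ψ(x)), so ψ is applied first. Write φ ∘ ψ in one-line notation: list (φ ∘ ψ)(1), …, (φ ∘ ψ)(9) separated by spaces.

(φ ∘ ψ)(x) = φ(ψ(x)). Computing each image: φ(ψ(1)) = φ(4) = 6, φ(ψ(2)) = φ(1) = 1, φ(ψ(3)) = φ(5) = 2, φ(ψ(4)) = φ(3) = 5, φ(ψ(5)) = φ(8) = 7, φ(ψ(6)) = φ(7) = 8, φ(ψ(7)) = φ(2) = 9, φ(ψ(8)) = φ(6) = 3, φ(ψ(9)) = φ(9) = 4.
Hence φ ∘ ψ = [6 1 2 5 7 8 9 3 4].

6 1 2 5 7 8 9 3 4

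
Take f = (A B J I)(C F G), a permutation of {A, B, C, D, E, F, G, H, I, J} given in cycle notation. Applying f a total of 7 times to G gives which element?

G lies in the 3-cycle (C F G).
Powers repeat with period 3 on this cycle, and 7 mod 3 = 1, so f^7(G) = f^1(G).
Advancing 1 step from G: G → C.

C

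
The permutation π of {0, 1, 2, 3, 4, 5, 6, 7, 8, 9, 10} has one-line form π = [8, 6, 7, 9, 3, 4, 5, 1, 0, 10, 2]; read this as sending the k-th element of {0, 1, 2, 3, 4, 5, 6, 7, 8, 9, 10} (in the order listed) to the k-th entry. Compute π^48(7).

Tracing 7 → 1 → … returns to 7 after 9 steps, so 7 lies in a 9-cycle (1, 6, 5, 4, 3, 9, 10, 2, 7).
Since the cycle has length 9, π^48 acts on it the same as π^3 (48 mod 9 = 3).
Advancing 3 steps from 7: 7 → 1 → 6 → 5.

5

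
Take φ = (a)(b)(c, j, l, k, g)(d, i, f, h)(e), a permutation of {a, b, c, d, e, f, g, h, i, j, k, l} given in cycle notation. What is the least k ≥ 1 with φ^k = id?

The disjoint cycles have lengths 5, 4, 1, 1, 1.
The order of φ is the least common multiple of its cycle lengths: lcm(5, 4) = 20.

20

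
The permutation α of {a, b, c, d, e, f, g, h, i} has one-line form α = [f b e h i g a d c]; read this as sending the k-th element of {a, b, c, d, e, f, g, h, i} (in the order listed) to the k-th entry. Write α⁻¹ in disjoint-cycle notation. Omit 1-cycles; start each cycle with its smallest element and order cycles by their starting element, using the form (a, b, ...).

First write α in disjoint cycles: (a, f, g)(c, e, i)(d, h).
Reversing each cycle (and rotating so the smallest element leads) gives α⁻¹ = (a, g, f)(c, i, e)(d, h).

(a, g, f)(c, i, e)(d, h)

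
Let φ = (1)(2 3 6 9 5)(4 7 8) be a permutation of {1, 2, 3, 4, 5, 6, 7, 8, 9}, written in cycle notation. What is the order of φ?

The cycle type of φ is (5, 3, 1).
The order of φ is the least common multiple of its cycle lengths: lcm(5, 3) = 15.

15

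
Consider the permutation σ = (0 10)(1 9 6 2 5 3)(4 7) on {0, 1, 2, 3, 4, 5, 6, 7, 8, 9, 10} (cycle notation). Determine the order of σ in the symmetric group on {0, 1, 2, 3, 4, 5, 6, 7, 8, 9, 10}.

6

The disjoint cycles have lengths 6, 2, 2, 1.
The order of σ is the least common multiple of its cycle lengths: lcm(6, 2, 2) = 6.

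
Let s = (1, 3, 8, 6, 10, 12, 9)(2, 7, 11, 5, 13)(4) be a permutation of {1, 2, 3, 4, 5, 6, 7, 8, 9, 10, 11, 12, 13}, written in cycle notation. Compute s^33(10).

10 lies in the 7-cycle (1, 3, 8, 6, 10, 12, 9).
Since the cycle has length 7, s^33 acts on it the same as s^5 (33 mod 7 = 5).
Stepping 5 places around the cycle: 10 → 12 → 9 → 1 → 3 → 8.

8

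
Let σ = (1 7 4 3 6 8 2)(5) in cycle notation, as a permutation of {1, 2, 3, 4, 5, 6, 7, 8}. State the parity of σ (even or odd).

The cycle lengths are 7, 1.
A cycle of length ℓ contributes ℓ−1 transpositions, so σ is a product of 6 transpositions — even.

even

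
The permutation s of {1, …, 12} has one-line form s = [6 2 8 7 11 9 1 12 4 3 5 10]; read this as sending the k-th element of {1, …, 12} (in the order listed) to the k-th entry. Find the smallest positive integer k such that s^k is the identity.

Writing s as disjoint cycles, the cycle lengths are 5, 4, 2, 1.
The order of s is the least common multiple of its cycle lengths: lcm(5, 4, 2) = 20.

20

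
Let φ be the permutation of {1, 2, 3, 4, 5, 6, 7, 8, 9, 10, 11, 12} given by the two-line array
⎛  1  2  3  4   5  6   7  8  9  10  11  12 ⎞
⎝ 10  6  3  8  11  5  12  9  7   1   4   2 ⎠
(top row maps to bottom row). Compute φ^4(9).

6

Tracing 9 → 7 → … returns to 9 after 9 steps, so 9 lies in a 9-cycle (2, 6, 5, 11, 4, 8, 9, 7, 12).
Stepping 4 places around the cycle: 9 → 7 → 12 → 2 → 6.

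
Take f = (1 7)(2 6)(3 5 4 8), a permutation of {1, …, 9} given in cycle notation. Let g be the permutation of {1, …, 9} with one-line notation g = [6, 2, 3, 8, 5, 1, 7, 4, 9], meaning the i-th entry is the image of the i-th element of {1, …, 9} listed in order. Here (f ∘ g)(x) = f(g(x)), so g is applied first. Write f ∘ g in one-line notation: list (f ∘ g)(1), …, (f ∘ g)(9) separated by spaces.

(f ∘ g)(x) = f(g(x)). Computing each image: f(g(1)) = f(6) = 2, f(g(2)) = f(2) = 6, f(g(3)) = f(3) = 5, f(g(4)) = f(8) = 3, f(g(5)) = f(5) = 4, f(g(6)) = f(1) = 7, f(g(7)) = f(7) = 1, f(g(8)) = f(4) = 8, f(g(9)) = f(9) = 9.
Hence f ∘ g = [2 6 5 3 4 7 1 8 9].

2 6 5 3 4 7 1 8 9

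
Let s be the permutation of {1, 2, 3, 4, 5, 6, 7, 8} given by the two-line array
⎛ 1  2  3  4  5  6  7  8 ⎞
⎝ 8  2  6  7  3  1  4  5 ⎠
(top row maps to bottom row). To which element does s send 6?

The entry below 6 in the array is 1, so s(6) = 1.

1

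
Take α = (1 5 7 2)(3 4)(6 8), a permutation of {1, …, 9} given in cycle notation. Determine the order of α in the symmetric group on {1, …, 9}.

4

The disjoint cycles have lengths 4, 2, 2, 1.
The order is lcm(4, 2, 2) = 4.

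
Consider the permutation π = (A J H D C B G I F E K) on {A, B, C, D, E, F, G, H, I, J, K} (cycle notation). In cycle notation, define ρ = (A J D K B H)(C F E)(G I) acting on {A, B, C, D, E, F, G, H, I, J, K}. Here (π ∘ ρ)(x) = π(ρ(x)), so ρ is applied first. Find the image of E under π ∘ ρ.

(π ∘ ρ)(E) = π(ρ(E)). ρ(E) = C, then π(C) = B. So (π ∘ ρ)(E) = B.

B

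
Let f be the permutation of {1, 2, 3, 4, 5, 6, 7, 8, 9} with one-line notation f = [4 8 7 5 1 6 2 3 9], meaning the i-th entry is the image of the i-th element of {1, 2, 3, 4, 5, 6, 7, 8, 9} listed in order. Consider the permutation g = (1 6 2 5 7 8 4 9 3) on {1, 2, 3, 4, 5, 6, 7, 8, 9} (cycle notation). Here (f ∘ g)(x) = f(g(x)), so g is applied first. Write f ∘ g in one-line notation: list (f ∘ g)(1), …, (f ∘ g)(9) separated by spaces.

6 1 4 9 2 8 3 5 7

Chase each element through g then f: 1 → 6 → 6; 2 → 5 → 1; 3 → 1 → 4; 4 → 9 → 9; 5 → 7 → 2; 6 → 2 → 8; 7 → 8 → 3; 8 → 4 → 5; 9 → 3 → 7.
Collecting the images, f ∘ g = [6 1 4 9 2 8 3 5 7].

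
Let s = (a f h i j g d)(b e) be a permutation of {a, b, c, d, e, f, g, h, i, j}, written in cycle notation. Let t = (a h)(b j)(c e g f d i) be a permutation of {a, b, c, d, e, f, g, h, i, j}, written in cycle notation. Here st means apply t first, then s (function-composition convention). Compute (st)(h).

First apply t: t(h) = a, then s(a) = f. Thus (st)(h) = f.

f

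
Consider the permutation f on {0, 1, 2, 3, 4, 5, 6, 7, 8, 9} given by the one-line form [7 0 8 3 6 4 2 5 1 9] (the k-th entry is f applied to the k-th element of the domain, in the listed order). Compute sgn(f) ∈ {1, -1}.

In disjoint-cycle form the cycle lengths are 8, 1, 1.
A cycle is odd iff its length is even; f has 1 even-length cycle, so sgn(f) = (−1)^1 and f is odd.

-1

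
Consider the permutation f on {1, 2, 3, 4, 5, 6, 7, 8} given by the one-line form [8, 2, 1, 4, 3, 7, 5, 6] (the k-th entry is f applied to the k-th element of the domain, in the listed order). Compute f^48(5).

Tracing 5 → 3 → … returns to 5 after 6 steps, so 5 lies in a 6-cycle (1 8 6 7 5 3).
Powers repeat with period 6 on this cycle, and 48 mod 6 = 0, so f^48(5) = f^0(5).
So f^48(5) = 5.

5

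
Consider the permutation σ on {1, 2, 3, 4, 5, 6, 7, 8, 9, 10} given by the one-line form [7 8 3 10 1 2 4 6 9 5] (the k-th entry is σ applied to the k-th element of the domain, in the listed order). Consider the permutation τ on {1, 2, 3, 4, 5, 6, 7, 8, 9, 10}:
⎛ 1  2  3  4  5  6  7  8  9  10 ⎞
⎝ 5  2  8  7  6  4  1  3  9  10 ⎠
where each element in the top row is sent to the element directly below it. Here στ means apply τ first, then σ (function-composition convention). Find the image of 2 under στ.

8

(στ)(2) = σ(τ(2)). τ(2) = 2, then σ(2) = 8. So (στ)(2) = 8.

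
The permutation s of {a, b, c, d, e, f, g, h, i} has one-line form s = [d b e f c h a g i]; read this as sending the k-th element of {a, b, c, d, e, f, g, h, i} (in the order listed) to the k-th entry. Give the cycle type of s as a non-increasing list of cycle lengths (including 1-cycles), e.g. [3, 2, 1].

The disjoint cycles are (a d f h g)(b)(c e)(i), with lengths 5, 2, 1, 1 in non-increasing order.

[5, 2, 1, 1]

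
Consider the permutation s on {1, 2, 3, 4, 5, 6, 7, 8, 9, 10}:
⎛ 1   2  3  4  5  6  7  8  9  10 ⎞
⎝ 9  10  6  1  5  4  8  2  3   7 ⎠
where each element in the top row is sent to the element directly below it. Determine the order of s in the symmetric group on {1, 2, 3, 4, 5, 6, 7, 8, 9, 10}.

Writing s as disjoint cycles, the cycle lengths are 5, 4, 1.
The order of s is the least common multiple of its cycle lengths: lcm(5, 4) = 20.

20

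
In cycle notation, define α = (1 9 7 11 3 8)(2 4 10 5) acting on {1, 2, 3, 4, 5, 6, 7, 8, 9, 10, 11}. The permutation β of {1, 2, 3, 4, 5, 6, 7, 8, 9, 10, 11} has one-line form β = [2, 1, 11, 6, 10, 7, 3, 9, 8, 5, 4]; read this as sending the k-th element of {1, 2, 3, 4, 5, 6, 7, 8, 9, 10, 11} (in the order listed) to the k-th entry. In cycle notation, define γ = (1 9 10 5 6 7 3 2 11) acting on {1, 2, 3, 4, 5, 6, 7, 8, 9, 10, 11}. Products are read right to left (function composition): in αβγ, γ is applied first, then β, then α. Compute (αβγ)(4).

6

Chase 4: γ(4) = 4; β(4) = 6; α(6) = 6. Hence (αβγ)(4) = 6.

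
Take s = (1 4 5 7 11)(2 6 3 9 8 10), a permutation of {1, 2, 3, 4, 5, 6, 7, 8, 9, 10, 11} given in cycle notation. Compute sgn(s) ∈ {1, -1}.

The cycle lengths are 6, 5.
A cycle of length ℓ contributes ℓ−1 transpositions, so s is a product of 5 + 4 = 9 transpositions — odd.

-1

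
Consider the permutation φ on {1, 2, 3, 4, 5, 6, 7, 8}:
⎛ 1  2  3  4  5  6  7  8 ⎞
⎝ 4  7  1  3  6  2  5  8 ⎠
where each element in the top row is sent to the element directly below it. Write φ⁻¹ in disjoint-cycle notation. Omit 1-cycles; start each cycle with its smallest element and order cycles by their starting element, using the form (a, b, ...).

(1, 3, 4)(2, 6, 5, 7)

The cycle decomposition of φ is (1, 4, 3)(2, 7, 5, 6).
The inverse reverses every cycle; in canonical form, φ⁻¹ = (1, 3, 4)(2, 6, 5, 7).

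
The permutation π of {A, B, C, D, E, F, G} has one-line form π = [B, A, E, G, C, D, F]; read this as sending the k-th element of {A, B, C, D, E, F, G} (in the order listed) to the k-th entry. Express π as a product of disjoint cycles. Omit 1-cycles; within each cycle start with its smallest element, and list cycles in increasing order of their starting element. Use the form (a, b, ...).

Iterating π from A gives A → B → A; that is the 2-cycle (A, B).
Repeating from the next unused element and collecting all non-trivial cycles gives (A, B)(C, E)(D, G, F).

(A, B)(C, E)(D, G, F)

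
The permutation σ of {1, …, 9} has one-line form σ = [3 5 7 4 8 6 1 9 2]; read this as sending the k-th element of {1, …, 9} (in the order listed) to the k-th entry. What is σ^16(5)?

5

Tracing 5 → 8 → … returns to 5 after 4 steps, so 5 lies in a 4-cycle (2 5 8 9).
Powers repeat with period 4 on this cycle, and 16 mod 4 = 0, so σ^16(5) = σ^0(5).
So σ^16(5) = 5.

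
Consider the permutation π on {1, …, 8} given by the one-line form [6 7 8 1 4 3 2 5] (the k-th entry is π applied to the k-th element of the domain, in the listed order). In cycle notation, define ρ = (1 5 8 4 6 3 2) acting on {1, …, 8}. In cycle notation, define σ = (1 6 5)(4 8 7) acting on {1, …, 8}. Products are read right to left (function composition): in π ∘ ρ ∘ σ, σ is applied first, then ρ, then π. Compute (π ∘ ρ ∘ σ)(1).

8

Chase 1: σ(1) = 6; ρ(6) = 3; π(3) = 8. Hence (π ∘ ρ ∘ σ)(1) = 8.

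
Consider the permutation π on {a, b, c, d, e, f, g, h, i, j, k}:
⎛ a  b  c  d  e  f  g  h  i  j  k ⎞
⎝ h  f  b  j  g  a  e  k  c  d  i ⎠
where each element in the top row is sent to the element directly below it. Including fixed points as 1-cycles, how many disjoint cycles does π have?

3

The cycle decomposition is (a, h, k, i, c, b, f)(d, j)(e, g), which has 3 cycles (counting 1-cycles).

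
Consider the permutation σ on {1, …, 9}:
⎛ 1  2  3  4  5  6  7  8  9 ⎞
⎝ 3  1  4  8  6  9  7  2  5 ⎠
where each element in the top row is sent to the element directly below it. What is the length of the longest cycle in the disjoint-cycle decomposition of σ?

Decomposing into disjoint cycles gives (1, 3, 4, 8, 2)(5, 6, 9); the longest has length 5.

5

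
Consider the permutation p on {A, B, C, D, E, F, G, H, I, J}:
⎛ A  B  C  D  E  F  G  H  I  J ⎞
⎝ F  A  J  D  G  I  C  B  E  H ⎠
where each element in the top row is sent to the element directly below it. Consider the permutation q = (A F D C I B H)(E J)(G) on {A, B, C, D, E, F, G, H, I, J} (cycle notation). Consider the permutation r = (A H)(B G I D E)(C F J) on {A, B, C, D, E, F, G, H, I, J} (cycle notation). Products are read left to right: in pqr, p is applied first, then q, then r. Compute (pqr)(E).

Chase E: p(E) = G; q(G) = G; r(G) = I. Hence (pqr)(E) = I.

I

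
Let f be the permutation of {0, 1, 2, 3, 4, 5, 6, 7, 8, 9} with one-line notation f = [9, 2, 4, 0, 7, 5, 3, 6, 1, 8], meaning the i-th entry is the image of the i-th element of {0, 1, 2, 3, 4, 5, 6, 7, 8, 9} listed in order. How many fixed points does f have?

1

The fixed points (elements with f(x) = x) are {5}, so there is 1.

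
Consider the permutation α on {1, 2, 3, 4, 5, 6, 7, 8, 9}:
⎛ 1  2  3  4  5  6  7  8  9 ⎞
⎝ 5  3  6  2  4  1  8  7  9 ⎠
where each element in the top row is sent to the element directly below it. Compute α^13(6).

1

Tracing 6 → 1 → … returns to 6 after 6 steps, so 6 lies in a 6-cycle (1, 5, 4, 2, 3, 6).
On a 6-cycle, α^6 is the identity, so α^13 = α^1 there (13 ≡ 1 mod 6).
Advancing 1 step from 6: 6 → 1.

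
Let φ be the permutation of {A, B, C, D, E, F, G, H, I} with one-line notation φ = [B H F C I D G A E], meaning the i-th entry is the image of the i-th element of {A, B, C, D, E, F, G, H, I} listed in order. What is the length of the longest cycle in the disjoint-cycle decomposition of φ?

Decomposing into disjoint cycles gives (A, B, H)(C, F, D)(E, I); the longest has length 3.

3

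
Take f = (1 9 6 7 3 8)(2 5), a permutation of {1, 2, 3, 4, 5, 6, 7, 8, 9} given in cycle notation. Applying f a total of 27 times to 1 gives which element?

7

1 lies in the 6-cycle (1 9 6 7 3 8).
On a 6-cycle, f^6 is the identity, so f^27 = f^3 there (27 ≡ 3 mod 6).
Advancing 3 steps from 1: 1 → 9 → 6 → 7.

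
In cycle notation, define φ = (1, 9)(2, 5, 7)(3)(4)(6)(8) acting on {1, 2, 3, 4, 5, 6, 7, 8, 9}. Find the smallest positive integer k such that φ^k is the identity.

The cycle type of φ is (3, 2, 1, 1, 1, 1).
Since disjoint cycles commute, ord(φ) = lcm(3, 2) = 6.

6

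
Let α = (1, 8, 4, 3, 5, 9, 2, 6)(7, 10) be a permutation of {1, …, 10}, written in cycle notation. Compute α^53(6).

6 lies in the 8-cycle (1, 8, 4, 3, 5, 9, 2, 6).
On an 8-cycle, α^8 is the identity, so α^53 = α^5 there (53 ≡ 5 mod 8).
Stepping 5 places around the cycle: 6 → 1 → 8 → 4 → 3 → 5.

5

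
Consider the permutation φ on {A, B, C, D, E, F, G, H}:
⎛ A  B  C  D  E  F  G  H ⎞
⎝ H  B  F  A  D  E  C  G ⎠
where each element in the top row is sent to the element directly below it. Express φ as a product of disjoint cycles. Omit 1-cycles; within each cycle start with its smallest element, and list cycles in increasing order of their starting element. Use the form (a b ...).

Start at A and follow images: A → H → G → C → F → E → D → A, giving the cycle (A H G C F E D).
Repeating from the next unused element and collecting all non-trivial cycles gives (A H G C F E D).

(A H G C F E D)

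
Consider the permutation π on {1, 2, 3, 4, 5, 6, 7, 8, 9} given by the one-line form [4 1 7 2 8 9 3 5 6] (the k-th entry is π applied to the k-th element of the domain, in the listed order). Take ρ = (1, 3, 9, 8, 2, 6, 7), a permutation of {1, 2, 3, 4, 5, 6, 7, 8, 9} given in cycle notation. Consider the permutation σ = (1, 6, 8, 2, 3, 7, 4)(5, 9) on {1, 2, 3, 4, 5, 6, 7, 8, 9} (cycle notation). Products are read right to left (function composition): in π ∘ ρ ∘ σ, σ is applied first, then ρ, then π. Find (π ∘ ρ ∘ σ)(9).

Chase 9: σ(9) = 5; ρ(5) = 5; π(5) = 8. Hence (π ∘ ρ ∘ σ)(9) = 8.

8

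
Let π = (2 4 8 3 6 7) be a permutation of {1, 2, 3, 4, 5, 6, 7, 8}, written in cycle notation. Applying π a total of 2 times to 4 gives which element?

3

4 lies in the 6-cycle (2 4 8 3 6 7).
Advancing 2 steps from 4: 4 → 8 → 3.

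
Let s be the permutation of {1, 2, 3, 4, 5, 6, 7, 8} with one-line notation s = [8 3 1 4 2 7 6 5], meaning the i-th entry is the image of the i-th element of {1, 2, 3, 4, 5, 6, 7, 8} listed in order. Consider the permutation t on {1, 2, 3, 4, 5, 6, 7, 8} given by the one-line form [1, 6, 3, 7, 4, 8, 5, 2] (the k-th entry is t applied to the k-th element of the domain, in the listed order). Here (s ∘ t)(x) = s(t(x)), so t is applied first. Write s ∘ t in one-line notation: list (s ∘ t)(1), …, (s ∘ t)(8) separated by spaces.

8 7 1 6 4 5 2 3

(s ∘ t)(x) = s(t(x)). Computing each image: s(t(1)) = s(1) = 8, s(t(2)) = s(6) = 7, s(t(3)) = s(3) = 1, s(t(4)) = s(7) = 6, s(t(5)) = s(4) = 4, s(t(6)) = s(8) = 5, s(t(7)) = s(5) = 2, s(t(8)) = s(2) = 3.
Hence s ∘ t = [8 7 1 6 4 5 2 3].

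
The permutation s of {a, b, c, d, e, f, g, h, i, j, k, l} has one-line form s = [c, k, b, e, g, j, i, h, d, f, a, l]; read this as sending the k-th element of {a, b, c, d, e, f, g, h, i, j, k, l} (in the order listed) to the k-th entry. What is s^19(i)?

g

Tracing i → d → … returns to i after 4 steps, so i lies in a 4-cycle (d e g i).
Since the cycle has length 4, s^19 acts on it the same as s^3 (19 mod 4 = 3).
Stepping 3 places around the cycle: i → d → e → g.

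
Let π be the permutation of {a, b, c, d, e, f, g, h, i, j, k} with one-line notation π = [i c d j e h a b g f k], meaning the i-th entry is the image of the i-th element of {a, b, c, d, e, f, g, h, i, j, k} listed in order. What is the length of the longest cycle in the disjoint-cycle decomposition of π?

6

Decomposing into disjoint cycles gives (a, i, g)(b, c, d, j, f, h); the longest has length 6.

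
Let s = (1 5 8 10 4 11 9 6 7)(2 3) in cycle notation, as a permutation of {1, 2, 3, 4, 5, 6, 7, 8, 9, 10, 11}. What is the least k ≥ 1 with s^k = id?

The cycle type of s is (9, 2).
The order is lcm(9, 2) = 18.

18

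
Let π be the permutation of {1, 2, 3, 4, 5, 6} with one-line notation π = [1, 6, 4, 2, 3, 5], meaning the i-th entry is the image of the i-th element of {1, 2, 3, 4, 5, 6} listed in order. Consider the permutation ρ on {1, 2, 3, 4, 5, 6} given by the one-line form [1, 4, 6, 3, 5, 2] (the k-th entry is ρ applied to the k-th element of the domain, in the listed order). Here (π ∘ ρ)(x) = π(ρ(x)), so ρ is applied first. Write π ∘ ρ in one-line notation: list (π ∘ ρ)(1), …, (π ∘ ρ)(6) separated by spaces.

1 2 5 4 3 6

For each element, apply ρ then π: 1 → 1 → 1; 2 → 4 → 2; 3 → 6 → 5; 4 → 3 → 4; 5 → 5 → 3; 6 → 2 → 6.
Collecting the images, π ∘ ρ = [1 2 5 4 3 6].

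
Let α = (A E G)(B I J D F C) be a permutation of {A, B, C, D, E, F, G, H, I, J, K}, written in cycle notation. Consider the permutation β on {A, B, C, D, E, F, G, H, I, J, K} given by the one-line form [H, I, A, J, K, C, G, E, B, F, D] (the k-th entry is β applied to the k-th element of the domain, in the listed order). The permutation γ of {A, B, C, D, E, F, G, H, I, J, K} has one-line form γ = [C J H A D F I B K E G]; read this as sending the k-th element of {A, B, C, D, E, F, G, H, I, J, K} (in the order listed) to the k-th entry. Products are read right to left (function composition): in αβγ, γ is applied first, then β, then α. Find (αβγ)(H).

J

Apply the permutations in order: γ(H) = B, then β(B) = I, then α(I) = J. So (αβγ)(H) = J.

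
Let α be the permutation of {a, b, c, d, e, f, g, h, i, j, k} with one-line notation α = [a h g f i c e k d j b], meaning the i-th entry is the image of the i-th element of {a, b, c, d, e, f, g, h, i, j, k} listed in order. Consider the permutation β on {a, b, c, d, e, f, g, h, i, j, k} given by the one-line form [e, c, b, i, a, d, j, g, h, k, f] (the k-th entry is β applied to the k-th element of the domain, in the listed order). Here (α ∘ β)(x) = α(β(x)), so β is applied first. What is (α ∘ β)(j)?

β(j) = k, then α(k) = b; composing gives (α ∘ β)(j) = b.

b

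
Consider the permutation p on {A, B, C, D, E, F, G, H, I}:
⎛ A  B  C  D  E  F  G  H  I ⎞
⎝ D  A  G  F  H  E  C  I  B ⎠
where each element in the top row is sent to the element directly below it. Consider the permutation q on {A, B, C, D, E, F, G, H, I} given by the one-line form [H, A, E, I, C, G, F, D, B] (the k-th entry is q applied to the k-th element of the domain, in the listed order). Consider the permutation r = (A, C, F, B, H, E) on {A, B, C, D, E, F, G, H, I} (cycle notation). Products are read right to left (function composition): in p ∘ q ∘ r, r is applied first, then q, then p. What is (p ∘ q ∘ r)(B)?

F

Chase B: r(B) = H; q(H) = D; p(D) = F. Hence (p ∘ q ∘ r)(B) = F.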